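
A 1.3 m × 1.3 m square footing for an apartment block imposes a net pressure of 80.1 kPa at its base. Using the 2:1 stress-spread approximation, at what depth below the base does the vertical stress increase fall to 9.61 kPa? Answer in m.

z ≈ 2.45 m

2:1 spreading — at depth z the loaded area has grown by z in each plan dimension:
qB²/(B+z)² = Δσ_z ⇒ z = B(√(q/Δσ_z) − 1) = 1.3×(√(80.1/9.61) − 1) = 2.453 m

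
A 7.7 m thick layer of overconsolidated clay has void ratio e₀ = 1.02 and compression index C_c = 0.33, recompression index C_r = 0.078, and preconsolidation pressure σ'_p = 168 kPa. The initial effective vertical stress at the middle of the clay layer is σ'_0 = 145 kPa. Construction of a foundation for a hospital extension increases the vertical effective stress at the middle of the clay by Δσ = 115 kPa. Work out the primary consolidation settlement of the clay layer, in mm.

S_c ≈ 258 mm

Final effective stress: σ'_f = 145 + 115 = 260 kPa.
σ'_f = 260 > σ'_p = 168 kPa, so the stress path crosses the preconsolidation pressure — recompression up to σ'_p, then virgin compression beyond:
S_c = H/(1+e₀)·[C_r·log₁₀(σ'_p/σ'_0) + C_c·log₁₀(σ'_f/σ'_p)]
    = 7.7/2.02 × [0.078×log₁₀(168/145) + 0.33×log₁₀(260/168)]
    = 3.8119 × [0.0049874 + 0.062589] = 0.2576 m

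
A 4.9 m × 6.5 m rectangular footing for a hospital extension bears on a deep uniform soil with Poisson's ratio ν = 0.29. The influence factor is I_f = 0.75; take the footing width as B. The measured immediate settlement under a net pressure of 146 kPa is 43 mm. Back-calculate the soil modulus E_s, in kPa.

S_e = q·B·(1−ν²)/E_s · I_f  ⇒  E_s = q·B·(1−ν²)·I_f / S_e.
E_s = 146 × 4.9 × 0.9159 × 0.75 / 0.043 = 11430 kPa

E_s ≈ 11400 kPa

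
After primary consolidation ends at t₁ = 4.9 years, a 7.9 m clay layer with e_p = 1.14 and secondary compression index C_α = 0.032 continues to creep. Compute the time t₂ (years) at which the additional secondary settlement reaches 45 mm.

S_s = C_α·H/(1+e_p)·log₁₀(t₂/t₁) ⇒ log₁₀(t₂/t₁) = S_s·(1+e_p)/(C_α·H).
log₁₀(t₂/t₁) = 0.045 × (1+1.14) / (0.032×7.9) = 0.3809
t₂ = t₁ × 10^0.3809 = 4.9 × 2.404 = 11.78 years

t₂ ≈ 11.8 years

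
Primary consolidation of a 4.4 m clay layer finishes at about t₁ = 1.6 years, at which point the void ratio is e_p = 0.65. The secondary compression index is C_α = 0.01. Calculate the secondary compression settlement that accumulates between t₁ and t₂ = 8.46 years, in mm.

Secondary compression: S_s = C_α·H/(1+e_p)·log₁₀(t₂/t₁)
S_s = 0.01×4.4/(1+0.65)×log₁₀(8.46/1.6)
    = 0.02667 × 0.7233 = 0.01929 m

S_s ≈ 19.3 mm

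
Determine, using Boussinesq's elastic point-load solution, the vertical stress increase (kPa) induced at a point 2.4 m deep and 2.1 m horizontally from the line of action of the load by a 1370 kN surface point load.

Δσ_z ≈ 27.4 kPa

Boussinesq vertical stress below a point load on an elastic half-space:
Δσ_z = 3P/(2πz²) · [1 + (r/z)²]^(−5/2)
r/z = 2.1/2.4 = 0.875; [1+(r/z)²]^(−5/2) = 0.24141.
Δσ_z = 3×1370/(2π×2.4²) × 0.24141 = 113.56 × 0.24141 = 27.41 kPa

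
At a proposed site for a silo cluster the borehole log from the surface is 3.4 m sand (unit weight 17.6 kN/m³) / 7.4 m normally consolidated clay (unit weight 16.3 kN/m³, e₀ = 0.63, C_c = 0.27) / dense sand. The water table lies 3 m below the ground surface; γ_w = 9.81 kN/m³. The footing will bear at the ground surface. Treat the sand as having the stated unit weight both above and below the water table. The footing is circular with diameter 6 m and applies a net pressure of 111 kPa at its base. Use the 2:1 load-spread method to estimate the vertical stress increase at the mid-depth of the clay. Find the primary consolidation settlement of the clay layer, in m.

S_c ≈ 0.136 m

Mid-depth of clay below the ground surface: z = 3.4 + 7.4/2 = 7.1 m.
Total vertical stress at mid-clay: σ_v = 17.6×3.4 + 16.3×3.7 = 120.15 kPa.
Pore pressure: u = 9.81×(7.1 − 3) = 40.221 kPa.
Initial effective stress: σ'_0 = σ_v − u = 120.15 − 40.221 = 79.929 kPa.
Stress increase at mid-clay by the 2:1 spreading method:
Δσ ≈ qD²/(D+z)² = 111×6²/(6+7.1)² = 23.285 kPa
Final effective stress: σ'_f = σ'_0 + Δσ = 79.929 + 23.285 = 103.21 kPa.
Normally consolidated clay, so the full stress increment lies on the virgin compression line:
S_c = C_c·H/(1+e₀)·log₁₀(σ'_f/σ'_0) = 0.27×7.4/(1+0.63)×log₁₀(103.21/79.929)
    = 1.2258 × 0.11102 = 0.1361 m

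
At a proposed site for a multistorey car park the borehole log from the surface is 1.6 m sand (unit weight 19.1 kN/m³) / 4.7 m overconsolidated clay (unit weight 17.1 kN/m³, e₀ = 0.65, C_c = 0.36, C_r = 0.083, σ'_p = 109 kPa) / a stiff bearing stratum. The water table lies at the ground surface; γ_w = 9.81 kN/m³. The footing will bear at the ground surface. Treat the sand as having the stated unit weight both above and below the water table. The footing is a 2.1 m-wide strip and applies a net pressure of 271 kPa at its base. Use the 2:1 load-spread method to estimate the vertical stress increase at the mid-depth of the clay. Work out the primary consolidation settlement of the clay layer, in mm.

S_c ≈ 191 mm

Mid-depth of clay below the ground surface: z = 1.6 + 4.7/2 = 3.95 m.
Total vertical stress at mid-clay: σ_v = 19.1×1.6 + 17.1×2.35 = 70.745 kPa.
Pore pressure: u = 9.81×(3.95 − 0) = 38.75 kPa.
Initial effective stress: σ'_0 = σ_v − u = 70.745 − 38.75 = 31.995 kPa.
Stress increase at mid-clay by the 2:1 spreading method:
Δσ = qB/(B+z) = 271×2.1/(2.1+3.95) = 94.066 kPa
Final effective stress: σ'_f = 31.995 + 94.066 = 126.06 kPa.
σ'_f = 126.06 > σ'_p = 109 kPa, so the stress path crosses the preconsolidation pressure — recompression up to σ'_p, then virgin compression beyond:
S_c = H/(1+e₀)·[C_r·log₁₀(σ'_p/σ'_0) + C_c·log₁₀(σ'_f/σ'_p)]
    = 4.7/1.65 × [0.083×log₁₀(109/31.995) + 0.36×log₁₀(126.06/109)]
    = 2.8485 × [0.044185 + 0.022734] = 0.1906 m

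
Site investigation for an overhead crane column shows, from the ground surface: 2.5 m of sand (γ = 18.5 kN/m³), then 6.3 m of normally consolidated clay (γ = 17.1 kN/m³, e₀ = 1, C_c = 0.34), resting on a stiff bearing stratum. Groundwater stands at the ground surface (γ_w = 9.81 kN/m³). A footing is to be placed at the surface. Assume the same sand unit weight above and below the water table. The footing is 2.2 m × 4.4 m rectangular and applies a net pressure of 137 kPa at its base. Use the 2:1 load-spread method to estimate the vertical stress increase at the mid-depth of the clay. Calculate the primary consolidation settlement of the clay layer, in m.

Mid-depth of clay below the ground surface: z = 2.5 + 6.3/2 = 5.65 m.
Total vertical stress at mid-clay: σ_v = 18.5×2.5 + 17.1×3.15 = 100.12 kPa.
Pore pressure: u = 9.81×(5.65 − 0) = 55.427 kPa.
Initial effective stress: σ'_0 = σ_v − u = 100.12 − 55.427 = 44.693 kPa.
Stress increase at mid-clay by the 2:1 spreading method:
Δσ = qBL/((B+z)(L+z)) = 137×2.2×4.4/((2.2+5.65)(4.4+5.65)) = 16.81 kPa
Final effective stress: σ'_f = σ'_0 + Δσ = 44.693 + 16.81 = 61.503 kPa.
Normally consolidated clay, so the full stress increment lies on the virgin compression line:
S_c = C_c·H/(1+e₀)·log₁₀(σ'_f/σ'_0) = 0.34×6.3/(1+1)×log₁₀(61.503/44.693)
    = 1.071 × 0.13866 = 0.1485 m

S_c ≈ 0.149 m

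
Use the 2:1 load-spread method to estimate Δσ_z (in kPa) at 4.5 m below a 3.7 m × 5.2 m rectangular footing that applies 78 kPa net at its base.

By the 2:1 method the load spreads at 1 horizontal : 2 vertical, so at depth z the loaded area has grown by z in each plan dimension:
Δσ = qBL/((B+z)(L+z)) = 78×3.7×5.2/((3.7+4.5)(5.2+4.5)) = 18.867 kPa

Δσ_z ≈ 18.9 kPa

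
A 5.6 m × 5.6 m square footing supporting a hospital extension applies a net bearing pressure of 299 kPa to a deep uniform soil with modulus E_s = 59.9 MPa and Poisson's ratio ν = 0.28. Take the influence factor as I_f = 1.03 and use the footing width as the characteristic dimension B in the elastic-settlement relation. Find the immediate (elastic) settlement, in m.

S_e ≈ 0.0265 m

Immediate (elastic) settlement: S_e = q·B·(1−ν²)/E_s · I_f.
E_s = 59.9 MPa = 59900 kPa.
S_e = 299 × 5.6 × (1 − 0.28²) / 59900 × 1.03
    = 299 × 5.6 × 0.9216 / 59900 × 1.03
    = 0.02653 m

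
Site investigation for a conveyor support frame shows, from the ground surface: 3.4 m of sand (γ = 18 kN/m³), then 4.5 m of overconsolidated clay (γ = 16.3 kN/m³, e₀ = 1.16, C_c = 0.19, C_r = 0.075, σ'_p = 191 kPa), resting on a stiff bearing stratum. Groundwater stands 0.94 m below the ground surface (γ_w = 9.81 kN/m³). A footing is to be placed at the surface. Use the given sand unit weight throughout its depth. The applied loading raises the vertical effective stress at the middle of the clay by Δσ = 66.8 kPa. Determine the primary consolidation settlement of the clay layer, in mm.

Mid-depth of clay below the ground surface: z = 3.4 + 4.5/2 = 5.65 m.
Total vertical stress at mid-clay: σ_v = 18×3.4 + 16.3×2.25 = 97.875 kPa.
Pore pressure: u = 9.81×(5.65 − 0.94) = 46.205 kPa.
Initial effective stress: σ'_0 = σ_v − u = 97.875 − 46.205 = 51.67 kPa.
Final effective stress: σ'_f = 51.67 + 66.8 = 118.47 kPa.
σ'_f = 118.47 ≤ σ'_p = 191 kPa, so the clay remains overconsolidated and only the recompression index applies:
S_c = C_r·H/(1+e₀)·log₁₀(σ'_f/σ'_0) = 0.075×4.5/2.16×log₁₀(118.47/51.67)
    = 0.15625 × 0.36037 = 0.05631 m

S_c ≈ 56.3 mm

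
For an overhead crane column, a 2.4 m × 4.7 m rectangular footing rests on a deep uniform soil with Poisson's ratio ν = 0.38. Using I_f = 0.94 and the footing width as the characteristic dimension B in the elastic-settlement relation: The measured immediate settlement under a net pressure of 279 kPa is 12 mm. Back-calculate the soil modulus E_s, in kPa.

S_e = q·B·(1−ν²)/E_s · I_f  ⇒  E_s = q·B·(1−ν²)·I_f / S_e.
E_s = 279 × 2.4 × 0.8556 × 0.94 / 0.012 = 44880 kPa

E_s ≈ 44900 kPa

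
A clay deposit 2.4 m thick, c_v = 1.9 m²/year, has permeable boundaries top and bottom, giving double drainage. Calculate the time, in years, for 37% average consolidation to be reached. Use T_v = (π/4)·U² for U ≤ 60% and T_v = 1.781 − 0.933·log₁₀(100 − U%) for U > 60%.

Drainage path length: H_d = H/2 = 1.2 m (double drainage).
U ≤ 60%: T_v = (π/4)·U² = (π/4)×0.37² = 0.10752.
t = T_v·H_d²/c_v = 0.10752×1.2²/1.9 = 0.08149 years.

t ≈ 0.0815 years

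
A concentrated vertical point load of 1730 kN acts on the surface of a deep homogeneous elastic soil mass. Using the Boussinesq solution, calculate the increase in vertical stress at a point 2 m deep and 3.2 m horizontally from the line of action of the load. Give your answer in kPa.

Boussinesq vertical stress below a point load on an elastic half-space:
Δσ_z = 3P/(2πz²) · [1 + (r/z)²]^(−5/2)
r/z = 3.2/2 = 1.6; [1+(r/z)²]^(−5/2) = 0.041819.
Δσ_z = 3×1730/(2π×2²) × 0.041819 = 206.5 × 0.041819 = 8.636 kPa

Δσ_z ≈ 8.64 kPa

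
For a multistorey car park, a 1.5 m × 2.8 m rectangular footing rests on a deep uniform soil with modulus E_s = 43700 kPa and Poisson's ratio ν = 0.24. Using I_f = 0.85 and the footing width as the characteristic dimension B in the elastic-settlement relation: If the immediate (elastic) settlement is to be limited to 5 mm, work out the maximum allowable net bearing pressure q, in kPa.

q ≈ 182 kPa

S_e = q·B·(1−ν²)/E_s · I_f  ⇒  q = S_e·E_s / (B·(1−ν²)·I_f).
q = 0.005 × 43700 / (1.5 × 0.9424 × 0.85) = 181.8 kPa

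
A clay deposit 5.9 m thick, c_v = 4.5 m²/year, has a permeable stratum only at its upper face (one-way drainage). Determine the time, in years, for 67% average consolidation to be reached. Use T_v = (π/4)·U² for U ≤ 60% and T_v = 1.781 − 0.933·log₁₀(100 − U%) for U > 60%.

Drainage path length: H_d = H = 5.9 m (single drainage).
U > 60%: T_v = 1.781 − 0.933·log₁₀(100 − 67) = 0.36423.
t = T_v·H_d²/c_v = 0.36423×5.9²/4.5 = 2.818 years.

t ≈ 2.82 years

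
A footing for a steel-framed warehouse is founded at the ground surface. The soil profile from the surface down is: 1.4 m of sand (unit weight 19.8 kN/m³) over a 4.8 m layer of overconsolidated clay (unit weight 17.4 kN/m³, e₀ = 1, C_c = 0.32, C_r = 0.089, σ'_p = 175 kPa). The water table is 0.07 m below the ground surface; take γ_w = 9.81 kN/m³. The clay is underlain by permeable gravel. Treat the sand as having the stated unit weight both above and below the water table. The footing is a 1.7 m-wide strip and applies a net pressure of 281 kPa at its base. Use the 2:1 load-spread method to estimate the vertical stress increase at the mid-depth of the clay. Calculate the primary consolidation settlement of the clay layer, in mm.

S_c ≈ 120 mm

Mid-depth of clay below the ground surface: z = 1.4 + 4.8/2 = 3.8 m.
Total vertical stress at mid-clay: σ_v = 19.8×1.4 + 17.4×2.4 = 69.48 kPa.
Pore pressure: u = 9.81×(3.8 − 0.07) = 36.591 kPa.
Initial effective stress: σ'_0 = σ_v − u = 69.48 − 36.591 = 32.889 kPa.
Stress increase at mid-clay by the 2:1 spreading method:
Δσ = qB/(B+z) = 281×1.7/(1.7+3.8) = 86.855 kPa
Final effective stress: σ'_f = 32.889 + 86.855 = 119.74 kPa.
σ'_f = 119.74 ≤ σ'_p = 175 kPa, so the clay remains overconsolidated and only the recompression index applies:
S_c = C_r·H/(1+e₀)·log₁₀(σ'_f/σ'_0) = 0.089×4.8/2×log₁₀(119.74/32.889)
    = 0.2136 × 0.56119 = 0.1199 m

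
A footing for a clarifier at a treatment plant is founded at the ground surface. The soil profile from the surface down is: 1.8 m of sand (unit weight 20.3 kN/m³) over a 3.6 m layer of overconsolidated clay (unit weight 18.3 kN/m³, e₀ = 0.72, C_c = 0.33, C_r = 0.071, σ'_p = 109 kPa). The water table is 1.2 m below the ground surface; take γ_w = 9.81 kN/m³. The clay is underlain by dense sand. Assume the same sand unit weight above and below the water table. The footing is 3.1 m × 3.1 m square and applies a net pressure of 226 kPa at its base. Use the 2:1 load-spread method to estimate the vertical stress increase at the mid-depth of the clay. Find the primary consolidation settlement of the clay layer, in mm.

S_c ≈ 46.4 mm

Mid-depth of clay below the ground surface: z = 1.8 + 3.6/2 = 3.6 m.
Total vertical stress at mid-clay: σ_v = 20.3×1.8 + 18.3×1.8 = 69.48 kPa.
Pore pressure: u = 9.81×(3.6 − 1.2) = 23.544 kPa.
Initial effective stress: σ'_0 = σ_v − u = 69.48 − 23.544 = 45.936 kPa.
Stress increase at mid-clay by the 2:1 spreading method:
Δσ = qBL/((B+z)(L+z)) = 226×3.1×3.1/((3.1+3.6)(3.1+3.6)) = 48.382 kPa
Final effective stress: σ'_f = 45.936 + 48.382 = 94.318 kPa.
σ'_f = 94.318 ≤ σ'_p = 109 kPa, so the clay remains overconsolidated and only the recompression index applies:
S_c = C_r·H/(1+e₀)·log₁₀(σ'_f/σ'_0) = 0.071×3.6/1.72×log₁₀(94.318/45.936)
    = 0.1486 × 0.31244 = 0.04643 m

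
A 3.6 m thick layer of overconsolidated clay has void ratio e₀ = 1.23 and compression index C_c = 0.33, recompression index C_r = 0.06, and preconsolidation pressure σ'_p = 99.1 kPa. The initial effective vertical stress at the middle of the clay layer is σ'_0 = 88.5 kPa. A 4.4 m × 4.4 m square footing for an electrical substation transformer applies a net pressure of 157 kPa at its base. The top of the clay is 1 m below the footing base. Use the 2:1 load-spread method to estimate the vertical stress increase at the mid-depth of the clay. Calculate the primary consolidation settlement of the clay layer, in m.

Mid-depth of clay below the footing base: z = 1 + 3.6/2 = 2.8 m.
Stress increase at mid-clay by the 2:1 spreading method:
Δσ = qBL/((B+z)(L+z)) = 157×4.4×4.4/((4.4+2.8)(4.4+2.8)) = 58.633 kPa
Final effective stress: σ'_f = 88.5 + 58.633 = 147.13 kPa.
σ'_f = 147.13 > σ'_p = 99.1 kPa, so the stress path crosses the preconsolidation pressure — recompression up to σ'_p, then virgin compression beyond:
S_c = H/(1+e₀)·[C_r·log₁₀(σ'_p/σ'_0) + C_c·log₁₀(σ'_f/σ'_p)]
    = 3.6/2.23 × [0.06×log₁₀(99.1/88.5) + 0.33×log₁₀(147.13/99.1)]
    = 1.6143 × [0.0029478 + 0.056637] = 0.09619 m

S_c ≈ 0.0962 m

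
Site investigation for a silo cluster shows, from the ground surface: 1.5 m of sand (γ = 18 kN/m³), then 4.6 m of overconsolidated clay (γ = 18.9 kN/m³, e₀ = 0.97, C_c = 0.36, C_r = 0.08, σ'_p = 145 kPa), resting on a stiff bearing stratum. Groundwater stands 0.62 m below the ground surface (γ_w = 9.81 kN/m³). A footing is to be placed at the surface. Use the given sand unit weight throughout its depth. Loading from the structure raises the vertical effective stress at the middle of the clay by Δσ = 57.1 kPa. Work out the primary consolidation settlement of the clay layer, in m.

S_c ≈ 0.0728 m

Mid-depth of clay below the ground surface: z = 1.5 + 4.6/2 = 3.8 m.
Total vertical stress at mid-clay: σ_v = 18×1.5 + 18.9×2.3 = 70.47 kPa.
Pore pressure: u = 9.81×(3.8 − 0.62) = 31.196 kPa.
Initial effective stress: σ'_0 = σ_v − u = 70.47 − 31.196 = 39.274 kPa.
Final effective stress: σ'_f = 39.274 + 57.1 = 96.374 kPa.
σ'_f = 96.374 ≤ σ'_p = 145 kPa, so the clay remains overconsolidated and only the recompression index applies:
S_c = C_r·H/(1+e₀)·log₁₀(σ'_f/σ'_0) = 0.08×4.6/1.97×log₁₀(96.374/39.274)
    = 0.1868 × 0.38985 = 0.07282 m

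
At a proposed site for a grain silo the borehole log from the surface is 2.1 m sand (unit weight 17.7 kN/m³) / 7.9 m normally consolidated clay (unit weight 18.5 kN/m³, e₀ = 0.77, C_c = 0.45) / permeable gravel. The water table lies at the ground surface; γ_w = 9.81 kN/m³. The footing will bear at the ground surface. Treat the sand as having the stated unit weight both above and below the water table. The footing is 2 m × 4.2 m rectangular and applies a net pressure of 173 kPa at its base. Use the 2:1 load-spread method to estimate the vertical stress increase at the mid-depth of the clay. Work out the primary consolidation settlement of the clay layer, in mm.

Mid-depth of clay below the ground surface: z = 2.1 + 7.9/2 = 6.05 m.
Total vertical stress at mid-clay: σ_v = 17.7×2.1 + 18.5×3.95 = 110.25 kPa.
Pore pressure: u = 9.81×(6.05 − 0) = 59.351 kPa.
Initial effective stress: σ'_0 = σ_v − u = 110.25 − 59.351 = 50.899 kPa.
Stress increase at mid-clay by the 2:1 spreading method:
Δσ = qBL/((B+z)(L+z)) = 173×2×4.2/((2+6.05)(4.2+6.05)) = 17.612 kPa
Final effective stress: σ'_f = σ'_0 + Δσ = 50.899 + 17.612 = 68.511 kPa.
Normally consolidated clay, so the full stress increment lies on the virgin compression line:
S_c = C_c·H/(1+e₀)·log₁₀(σ'_f/σ'_0) = 0.45×7.9/(1+0.77)×log₁₀(68.511/50.899)
    = 2.0085 × 0.12905 = 0.2592 m

S_c ≈ 259 mm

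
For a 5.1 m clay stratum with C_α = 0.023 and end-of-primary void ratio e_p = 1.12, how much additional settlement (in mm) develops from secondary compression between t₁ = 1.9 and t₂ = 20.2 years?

S_s ≈ 56.8 mm

Secondary compression: S_s = C_α·H/(1+e_p)·log₁₀(t₂/t₁)
S_s = 0.023×5.1/(1+1.12)×log₁₀(20.2/1.9)
    = 0.05533 × 1.027 = 0.0568 m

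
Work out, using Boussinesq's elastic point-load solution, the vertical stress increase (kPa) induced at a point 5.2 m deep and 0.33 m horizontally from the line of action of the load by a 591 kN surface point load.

Boussinesq vertical stress below a point load on an elastic half-space:
Δσ_z = 3P/(2πz²) · [1 + (r/z)²]^(−5/2)
r/z = 0.33/5.2 = 0.063462; [1+(r/z)²]^(−5/2) = 0.99.
Δσ_z = 3×591/(2π×5.2²) × 0.99 = 10.436 × 0.99 = 10.33 kPa

Δσ_z ≈ 10.3 kPa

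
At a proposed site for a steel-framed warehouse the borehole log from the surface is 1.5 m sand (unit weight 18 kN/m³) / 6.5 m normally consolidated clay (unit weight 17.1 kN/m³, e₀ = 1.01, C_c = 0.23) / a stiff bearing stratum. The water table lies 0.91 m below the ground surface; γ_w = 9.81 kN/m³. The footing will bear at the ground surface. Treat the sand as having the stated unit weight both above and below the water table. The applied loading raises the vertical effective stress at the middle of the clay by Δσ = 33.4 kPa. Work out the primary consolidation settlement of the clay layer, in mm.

Mid-depth of clay below the ground surface: z = 1.5 + 6.5/2 = 4.75 m.
Total vertical stress at mid-clay: σ_v = 18×1.5 + 17.1×3.25 = 82.575 kPa.
Pore pressure: u = 9.81×(4.75 − 0.91) = 37.67 kPa.
Initial effective stress: σ'_0 = σ_v − u = 82.575 − 37.67 = 44.905 kPa.
Final effective stress: σ'_f = σ'_0 + Δσ = 44.905 + 33.4 = 78.305 kPa.
Normally consolidated clay, so the full stress increment lies on the virgin compression line:
S_c = C_c·H/(1+e₀)·log₁₀(σ'_f/σ'_0) = 0.23×6.5/(1+1.01)×log₁₀(78.305/44.905)
    = 0.74378 × 0.24149 = 0.1796 m

S_c ≈ 180 mm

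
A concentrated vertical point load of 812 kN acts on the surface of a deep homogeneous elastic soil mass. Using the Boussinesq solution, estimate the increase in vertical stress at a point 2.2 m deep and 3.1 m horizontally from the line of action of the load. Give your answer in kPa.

Δσ_z ≈ 5.2 kPa

Boussinesq vertical stress below a point load on an elastic half-space:
Δσ_z = 3P/(2πz²) · [1 + (r/z)²]^(−5/2)
r/z = 3.1/2.2 = 1.4091; [1+(r/z)²]^(−5/2) = 0.06493.
Δσ_z = 3×812/(2π×2.2²) × 0.06493 = 80.104 × 0.06493 = 5.201 kPa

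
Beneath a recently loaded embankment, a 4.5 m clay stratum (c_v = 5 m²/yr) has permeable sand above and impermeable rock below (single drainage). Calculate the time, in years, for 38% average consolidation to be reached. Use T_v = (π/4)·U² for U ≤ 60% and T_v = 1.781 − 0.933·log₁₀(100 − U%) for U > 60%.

Drainage path length: H_d = H = 4.5 m (single drainage).
U ≤ 60%: T_v = (π/4)·U² = (π/4)×0.38² = 0.11341.
t = T_v·H_d²/c_v = 0.11341×4.5²/5 = 0.4593 years.

t ≈ 0.459 years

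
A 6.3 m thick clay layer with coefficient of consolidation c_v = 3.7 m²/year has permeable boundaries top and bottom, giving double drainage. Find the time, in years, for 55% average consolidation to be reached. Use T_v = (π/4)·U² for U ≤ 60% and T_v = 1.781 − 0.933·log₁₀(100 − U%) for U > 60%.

Drainage path length: H_d = H/2 = 3.15 m (double drainage).
U ≤ 60%: T_v = (π/4)·U² = (π/4)×0.55² = 0.23758.
t = T_v·H_d²/c_v = 0.23758×3.15²/3.7 = 0.6371 years.

t ≈ 0.637 years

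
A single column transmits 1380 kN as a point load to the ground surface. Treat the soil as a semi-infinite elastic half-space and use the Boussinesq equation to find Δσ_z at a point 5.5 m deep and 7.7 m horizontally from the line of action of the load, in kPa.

Boussinesq vertical stress below a point load on an elastic half-space:
Δσ_z = 3P/(2πz²) · [1 + (r/z)²]^(−5/2)
r/z = 7.7/5.5 = 1.4; [1+(r/z)²]^(−5/2) = 0.066339.
Δσ_z = 3×1380/(2π×5.5²) × 0.066339 = 21.782 × 0.066339 = 1.445 kPa

Δσ_z ≈ 1.44 kPa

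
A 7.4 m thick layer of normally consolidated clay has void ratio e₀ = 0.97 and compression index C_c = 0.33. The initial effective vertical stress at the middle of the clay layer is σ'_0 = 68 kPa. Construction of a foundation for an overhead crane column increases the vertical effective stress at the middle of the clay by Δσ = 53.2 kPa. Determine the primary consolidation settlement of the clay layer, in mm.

S_c ≈ 311 mm

Final effective stress: σ'_f = σ'_0 + Δσ = 68 + 53.2 = 121.2 kPa.
Normally consolidated clay, so the full stress increment lies on the virgin compression line:
S_c = C_c·H/(1+e₀)·log₁₀(σ'_f/σ'_0) = 0.33×7.4/(1+0.97)×log₁₀(121.2/68)
    = 1.2396 × 0.25099 = 0.3111 m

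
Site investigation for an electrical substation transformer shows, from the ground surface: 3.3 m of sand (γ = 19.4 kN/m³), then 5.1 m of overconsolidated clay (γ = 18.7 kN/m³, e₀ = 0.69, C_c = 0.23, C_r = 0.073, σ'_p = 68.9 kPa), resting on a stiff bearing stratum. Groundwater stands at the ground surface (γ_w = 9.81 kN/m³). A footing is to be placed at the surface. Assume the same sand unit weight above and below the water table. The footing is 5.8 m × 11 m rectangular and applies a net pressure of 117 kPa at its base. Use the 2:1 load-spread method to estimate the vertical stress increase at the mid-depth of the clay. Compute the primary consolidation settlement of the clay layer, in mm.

Mid-depth of clay below the ground surface: z = 3.3 + 5.1/2 = 5.85 m.
Total vertical stress at mid-clay: σ_v = 19.4×3.3 + 18.7×2.55 = 111.7 kPa.
Pore pressure: u = 9.81×(5.85 − 0) = 57.389 kPa.
Initial effective stress: σ'_0 = σ_v − u = 111.7 − 57.389 = 54.311 kPa.
Stress increase at mid-clay by the 2:1 spreading method:
Δσ = qBL/((B+z)(L+z)) = 117×5.8×11/((5.8+5.85)(11+5.85)) = 38.026 kPa
Final effective stress: σ'_f = 54.311 + 38.026 = 92.337 kPa.
σ'_f = 92.337 > σ'_p = 68.9 kPa, so the stress path crosses the preconsolidation pressure — recompression up to σ'_p, then virgin compression beyond:
S_c = H/(1+e₀)·[C_r·log₁₀(σ'_p/σ'_0) + C_c·log₁₀(σ'_f/σ'_p)]
    = 5.1/1.69 × [0.073×log₁₀(68.9/54.311) + 0.23×log₁₀(92.337/68.9)]
    = 3.0178 × [0.0075432 + 0.029246] = 0.111 m

S_c ≈ 111 mm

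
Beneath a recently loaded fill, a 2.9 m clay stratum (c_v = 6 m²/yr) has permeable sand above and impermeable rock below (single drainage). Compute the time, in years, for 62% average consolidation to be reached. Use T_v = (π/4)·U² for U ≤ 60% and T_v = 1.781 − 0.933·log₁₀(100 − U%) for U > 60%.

Drainage path length: H_d = H = 2.9 m (single drainage).
U > 60%: T_v = 1.781 − 0.933·log₁₀(100 − 62) = 0.30706.
t = T_v·H_d²/c_v = 0.30706×2.9²/6 = 0.4304 years.

t ≈ 0.43 years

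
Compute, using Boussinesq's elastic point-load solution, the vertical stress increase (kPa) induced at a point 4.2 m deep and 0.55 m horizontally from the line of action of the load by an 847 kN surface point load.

Δσ_z ≈ 22 kPa

Boussinesq vertical stress below a point load on an elastic half-space:
Δσ_z = 3P/(2πz²) · [1 + (r/z)²]^(−5/2)
r/z = 0.55/4.2 = 0.13095; [1+(r/z)²]^(−5/2) = 0.95838.
Δσ_z = 3×847/(2π×4.2²) × 0.95838 = 22.926 × 0.95838 = 21.97 kPa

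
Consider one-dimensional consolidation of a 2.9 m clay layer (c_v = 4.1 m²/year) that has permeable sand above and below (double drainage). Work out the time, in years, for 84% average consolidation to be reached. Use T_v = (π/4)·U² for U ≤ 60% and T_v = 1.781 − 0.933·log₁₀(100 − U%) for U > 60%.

Drainage path length: H_d = H/2 = 1.45 m (double drainage).
U > 60%: T_v = 1.781 − 0.933·log₁₀(100 − 84) = 0.65756.
t = T_v·H_d²/c_v = 0.65756×1.45²/4.1 = 0.3372 years.

t ≈ 0.337 years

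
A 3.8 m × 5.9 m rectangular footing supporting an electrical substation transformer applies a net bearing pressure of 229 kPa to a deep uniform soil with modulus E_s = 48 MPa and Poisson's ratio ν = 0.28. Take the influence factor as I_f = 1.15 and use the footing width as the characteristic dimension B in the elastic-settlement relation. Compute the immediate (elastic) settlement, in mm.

Immediate (elastic) settlement: S_e = q·B·(1−ν²)/E_s · I_f.
E_s = 48 MPa = 48000 kPa.
S_e = 229 × 3.8 × (1 − 0.28²) / 48000 × 1.15
    = 229 × 3.8 × 0.9216 / 48000 × 1.15
    = 0.01921 m = 19.21 mm

S_e ≈ 19.2 mm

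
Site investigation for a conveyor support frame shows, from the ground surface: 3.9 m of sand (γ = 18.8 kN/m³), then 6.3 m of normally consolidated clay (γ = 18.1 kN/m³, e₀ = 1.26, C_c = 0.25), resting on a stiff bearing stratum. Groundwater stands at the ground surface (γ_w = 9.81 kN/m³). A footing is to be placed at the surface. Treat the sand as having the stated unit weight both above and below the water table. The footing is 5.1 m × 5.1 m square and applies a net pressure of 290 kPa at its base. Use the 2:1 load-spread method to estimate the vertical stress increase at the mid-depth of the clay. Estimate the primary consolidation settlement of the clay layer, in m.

S_c ≈ 0.184 m

Mid-depth of clay below the ground surface: z = 3.9 + 6.3/2 = 7.05 m.
Total vertical stress at mid-clay: σ_v = 18.8×3.9 + 18.1×3.15 = 130.34 kPa.
Pore pressure: u = 9.81×(7.05 − 0) = 69.16 kPa.
Initial effective stress: σ'_0 = σ_v − u = 130.34 − 69.16 = 61.18 kPa.
Stress increase at mid-clay by the 2:1 spreading method:
Δσ = qBL/((B+z)(L+z)) = 290×5.1×5.1/((5.1+7.05)(5.1+7.05)) = 51.096 kPa
Final effective stress: σ'_f = σ'_0 + Δσ = 61.18 + 51.096 = 112.28 kPa.
Normally consolidated clay, so the full stress increment lies on the virgin compression line:
S_c = C_c·H/(1+e₀)·log₁₀(σ'_f/σ'_0) = 0.25×6.3/(1+1.26)×log₁₀(112.28/61.18)
    = 0.6969 × 0.26369 = 0.1838 m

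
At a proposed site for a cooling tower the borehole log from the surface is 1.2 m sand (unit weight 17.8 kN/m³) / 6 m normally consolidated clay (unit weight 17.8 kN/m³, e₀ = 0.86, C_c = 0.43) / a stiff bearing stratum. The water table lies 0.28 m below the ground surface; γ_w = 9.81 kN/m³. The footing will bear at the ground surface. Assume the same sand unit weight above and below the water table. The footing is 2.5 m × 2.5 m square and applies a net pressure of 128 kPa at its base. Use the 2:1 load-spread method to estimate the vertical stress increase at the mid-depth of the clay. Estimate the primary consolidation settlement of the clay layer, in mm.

Mid-depth of clay below the ground surface: z = 1.2 + 6/2 = 4.2 m.
Total vertical stress at mid-clay: σ_v = 17.8×1.2 + 17.8×3 = 74.76 kPa.
Pore pressure: u = 9.81×(4.2 − 0.28) = 38.455 kPa.
Initial effective stress: σ'_0 = σ_v − u = 74.76 − 38.455 = 36.305 kPa.
Stress increase at mid-clay by the 2:1 spreading method:
Δσ = qBL/((B+z)(L+z)) = 128×2.5×2.5/((2.5+4.2)(2.5+4.2)) = 17.821 kPa
Final effective stress: σ'_f = σ'_0 + Δσ = 36.305 + 17.821 = 54.126 kPa.
Normally consolidated clay, so the full stress increment lies on the virgin compression line:
S_c = C_c·H/(1+e₀)·log₁₀(σ'_f/σ'_0) = 0.43×6/(1+0.86)×log₁₀(54.126/36.305)
    = 1.3871 × 0.17344 = 0.2406 m

S_c ≈ 241 mm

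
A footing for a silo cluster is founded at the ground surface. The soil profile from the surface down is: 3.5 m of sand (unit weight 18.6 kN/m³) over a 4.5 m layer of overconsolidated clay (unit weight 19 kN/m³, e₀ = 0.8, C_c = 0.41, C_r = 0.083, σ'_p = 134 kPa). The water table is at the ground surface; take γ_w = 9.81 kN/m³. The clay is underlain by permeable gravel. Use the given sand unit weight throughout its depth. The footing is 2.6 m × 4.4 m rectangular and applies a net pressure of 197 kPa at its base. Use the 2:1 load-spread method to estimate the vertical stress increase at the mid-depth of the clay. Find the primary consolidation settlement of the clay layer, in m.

Mid-depth of clay below the ground surface: z = 3.5 + 4.5/2 = 5.75 m.
Total vertical stress at mid-clay: σ_v = 18.6×3.5 + 19×2.25 = 107.85 kPa.
Pore pressure: u = 9.81×(5.75 − 0) = 56.408 kPa.
Initial effective stress: σ'_0 = σ_v − u = 107.85 − 56.408 = 51.442 kPa.
Stress increase at mid-clay by the 2:1 spreading method:
Δσ = qBL/((B+z)(L+z)) = 197×2.6×4.4/((2.6+5.75)(4.4+5.75)) = 26.591 kPa
Final effective stress: σ'_f = 51.442 + 26.591 = 78.033 kPa.
σ'_f = 78.033 ≤ σ'_p = 134 kPa, so the clay remains overconsolidated and only the recompression index applies:
S_c = C_r·H/(1+e₀)·log₁₀(σ'_f/σ'_0) = 0.083×4.5/1.8×log₁₀(78.033/51.442)
    = 0.2075 × 0.18096 = 0.03755 m

S_c ≈ 0.0375 m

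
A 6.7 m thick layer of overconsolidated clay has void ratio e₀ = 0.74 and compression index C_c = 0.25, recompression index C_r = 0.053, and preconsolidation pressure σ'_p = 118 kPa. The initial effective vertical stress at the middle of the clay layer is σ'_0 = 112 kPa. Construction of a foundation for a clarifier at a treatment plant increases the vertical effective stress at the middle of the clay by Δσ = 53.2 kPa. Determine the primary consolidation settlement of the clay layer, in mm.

S_c ≈ 145 mm

Final effective stress: σ'_f = 112 + 53.2 = 165.2 kPa.
σ'_f = 165.2 > σ'_p = 118 kPa, so the stress path crosses the preconsolidation pressure — recompression up to σ'_p, then virgin compression beyond:
S_c = H/(1+e₀)·[C_r·log₁₀(σ'_p/σ'_0) + C_c·log₁₀(σ'_f/σ'_p)]
    = 6.7/1.74 × [0.053×log₁₀(118/112) + 0.25×log₁₀(165.2/118)]
    = 3.8506 × [0.0012012 + 0.036532] = 0.1453 m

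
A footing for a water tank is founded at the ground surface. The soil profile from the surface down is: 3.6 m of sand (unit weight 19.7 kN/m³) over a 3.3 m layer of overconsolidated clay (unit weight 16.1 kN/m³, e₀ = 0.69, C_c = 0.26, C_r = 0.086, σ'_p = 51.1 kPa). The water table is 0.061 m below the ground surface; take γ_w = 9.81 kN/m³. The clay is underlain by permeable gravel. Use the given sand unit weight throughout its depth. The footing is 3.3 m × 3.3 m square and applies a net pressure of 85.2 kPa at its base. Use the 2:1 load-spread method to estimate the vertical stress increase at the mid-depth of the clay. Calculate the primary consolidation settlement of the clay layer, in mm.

S_c ≈ 39.5 mm

Mid-depth of clay below the ground surface: z = 3.6 + 3.3/2 = 5.25 m.
Total vertical stress at mid-clay: σ_v = 19.7×3.6 + 16.1×1.65 = 97.485 kPa.
Pore pressure: u = 9.81×(5.25 − 0.061) = 50.904 kPa.
Initial effective stress: σ'_0 = σ_v − u = 97.485 − 50.904 = 46.581 kPa.
Stress increase at mid-clay by the 2:1 spreading method:
Δσ = qBL/((B+z)(L+z)) = 85.2×3.3×3.3/((3.3+5.25)(3.3+5.25)) = 12.692 kPa
Final effective stress: σ'_f = 46.581 + 12.692 = 59.273 kPa.
σ'_f = 59.273 > σ'_p = 51.1 kPa, so the stress path crosses the preconsolidation pressure — recompression up to σ'_p, then virgin compression beyond:
S_c = H/(1+e₀)·[C_r·log₁₀(σ'_p/σ'_0) + C_c·log₁₀(σ'_f/σ'_p)]
    = 3.3/1.69 × [0.086×log₁₀(51.1/46.581) + 0.26×log₁₀(59.273/51.1)]
    = 1.9527 × [0.0034582 + 0.016753] = 0.03947 m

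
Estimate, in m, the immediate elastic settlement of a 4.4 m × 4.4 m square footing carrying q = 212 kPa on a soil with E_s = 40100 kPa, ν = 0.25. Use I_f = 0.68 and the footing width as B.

Immediate (elastic) settlement: S_e = q·B·(1−ν²)/E_s · I_f.
S_e = 212 × 4.4 × (1 − 0.25²) / 40100 × 0.68
    = 212 × 4.4 × 0.9375 / 40100 × 0.68
    = 0.01483 m

S_e ≈ 0.0148 m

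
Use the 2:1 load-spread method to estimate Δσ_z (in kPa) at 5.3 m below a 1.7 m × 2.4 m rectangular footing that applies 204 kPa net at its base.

By the 2:1 method the load spreads at 1 horizontal : 2 vertical, so at depth z the loaded area has grown by z in each plan dimension:
Δσ = qBL/((B+z)(L+z)) = 204×1.7×2.4/((1.7+5.3)(2.4+5.3)) = 15.442 kPa

Δσ_z ≈ 15.4 kPa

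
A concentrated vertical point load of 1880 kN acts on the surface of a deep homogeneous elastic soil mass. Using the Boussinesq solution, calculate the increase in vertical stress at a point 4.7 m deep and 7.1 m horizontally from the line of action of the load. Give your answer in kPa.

Δσ_z ≈ 2.08 kPa

Boussinesq vertical stress below a point load on an elastic half-space:
Δσ_z = 3P/(2πz²) · [1 + (r/z)²]^(−5/2)
r/z = 7.1/4.7 = 1.5106; [1+(r/z)²]^(−5/2) = 0.051244.
Δσ_z = 3×1880/(2π×4.7²) × 0.051244 = 40.635 × 0.051244 = 2.082 kPa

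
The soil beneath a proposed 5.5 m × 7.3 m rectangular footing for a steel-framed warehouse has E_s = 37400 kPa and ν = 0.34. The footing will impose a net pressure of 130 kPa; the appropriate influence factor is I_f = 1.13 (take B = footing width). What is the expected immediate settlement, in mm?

S_e ≈ 19.1 mm

Immediate (elastic) settlement: S_e = q·B·(1−ν²)/E_s · I_f.
S_e = 130 × 5.5 × (1 − 0.34²) / 37400 × 1.13
    = 130 × 5.5 × 0.8844 / 37400 × 1.13
    = 0.01911 m = 19.11 mm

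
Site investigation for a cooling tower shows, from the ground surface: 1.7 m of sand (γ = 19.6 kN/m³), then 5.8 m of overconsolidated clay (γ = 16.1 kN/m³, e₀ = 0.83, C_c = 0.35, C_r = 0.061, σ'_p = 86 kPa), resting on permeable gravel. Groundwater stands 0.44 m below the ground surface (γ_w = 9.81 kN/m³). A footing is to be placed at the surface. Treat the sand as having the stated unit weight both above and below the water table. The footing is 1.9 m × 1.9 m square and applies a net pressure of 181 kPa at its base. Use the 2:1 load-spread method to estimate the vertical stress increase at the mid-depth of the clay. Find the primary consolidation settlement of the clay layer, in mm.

Mid-depth of clay below the ground surface: z = 1.7 + 5.8/2 = 4.6 m.
Total vertical stress at mid-clay: σ_v = 19.6×1.7 + 16.1×2.9 = 80.01 kPa.
Pore pressure: u = 9.81×(4.6 − 0.44) = 40.81 kPa.
Initial effective stress: σ'_0 = σ_v − u = 80.01 − 40.81 = 39.2 kPa.
Stress increase at mid-clay by the 2:1 spreading method:
Δσ = qBL/((B+z)(L+z)) = 181×1.9×1.9/((1.9+4.6)(1.9+4.6)) = 15.465 kPa
Final effective stress: σ'_f = 39.2 + 15.465 = 54.665 kPa.
σ'_f = 54.665 ≤ σ'_p = 86 kPa, so the clay remains overconsolidated and only the recompression index applies:
S_c = C_r·H/(1+e₀)·log₁₀(σ'_f/σ'_0) = 0.061×5.8/1.83×log₁₀(54.665/39.2)
    = 0.19333 × 0.14442 = 0.02792 m

S_c ≈ 27.9 mm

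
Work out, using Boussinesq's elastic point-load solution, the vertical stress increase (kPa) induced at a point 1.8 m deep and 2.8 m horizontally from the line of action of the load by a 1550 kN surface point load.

Boussinesq vertical stress below a point load on an elastic half-space:
Δσ_z = 3P/(2πz²) · [1 + (r/z)²]^(−5/2)
r/z = 2.8/1.8 = 1.5556; [1+(r/z)²]^(−5/2) = 0.046239.
Δσ_z = 3×1550/(2π×1.8²) × 0.046239 = 228.42 × 0.046239 = 10.56 kPa

Δσ_z ≈ 10.6 kPa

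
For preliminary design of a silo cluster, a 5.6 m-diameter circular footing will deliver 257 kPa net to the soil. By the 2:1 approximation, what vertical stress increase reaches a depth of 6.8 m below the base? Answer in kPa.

Δσ_z ≈ 52.4 kPa

By the 2:1 method the load spreads at 1 horizontal : 2 vertical, so at depth z the loaded area has grown by z in each plan dimension:
Δσ ≈ qD²/(D+z)² = 257×5.6²/(5.6+6.8)² = 52.416 kPa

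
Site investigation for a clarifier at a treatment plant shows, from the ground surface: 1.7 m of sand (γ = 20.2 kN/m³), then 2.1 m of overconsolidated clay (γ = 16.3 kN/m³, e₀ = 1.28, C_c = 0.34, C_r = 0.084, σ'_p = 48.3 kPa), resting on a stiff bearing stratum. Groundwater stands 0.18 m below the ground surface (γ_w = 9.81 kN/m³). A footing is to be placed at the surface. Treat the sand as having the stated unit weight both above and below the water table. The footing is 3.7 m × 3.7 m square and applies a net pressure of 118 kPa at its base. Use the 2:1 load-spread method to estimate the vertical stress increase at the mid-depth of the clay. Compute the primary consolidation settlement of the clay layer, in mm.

S_c ≈ 61 mm

Mid-depth of clay below the ground surface: z = 1.7 + 2.1/2 = 2.75 m.
Total vertical stress at mid-clay: σ_v = 20.2×1.7 + 16.3×1.05 = 51.455 kPa.
Pore pressure: u = 9.81×(2.75 − 0.18) = 25.212 kPa.
Initial effective stress: σ'_0 = σ_v − u = 51.455 − 25.212 = 26.243 kPa.
Stress increase at mid-clay by the 2:1 spreading method:
Δσ = qBL/((B+z)(L+z)) = 118×3.7×3.7/((3.7+2.75)(3.7+2.75)) = 38.83 kPa
Final effective stress: σ'_f = 26.243 + 38.83 = 65.073 kPa.
σ'_f = 65.073 > σ'_p = 48.3 kPa, so the stress path crosses the preconsolidation pressure — recompression up to σ'_p, then virgin compression beyond:
S_c = H/(1+e₀)·[C_r·log₁₀(σ'_p/σ'_0) + C_c·log₁₀(σ'_f/σ'_p)]
    = 2.1/2.28 × [0.084×log₁₀(48.3/26.243) + 0.34×log₁₀(65.073/48.3)]
    = 0.92105 × [0.022254 + 0.044014] = 0.06104 m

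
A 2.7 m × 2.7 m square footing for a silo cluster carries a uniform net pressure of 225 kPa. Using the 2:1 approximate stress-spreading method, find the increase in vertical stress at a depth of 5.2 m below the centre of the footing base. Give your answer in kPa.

By the 2:1 method the load spreads at 1 horizontal : 2 vertical, so at depth z the loaded area has grown by z in each plan dimension:
Δσ = qBL/((B+z)(L+z)) = 225×2.7×2.7/((2.7+5.2)(2.7+5.2)) = 26.282 kPa

Δσ_z ≈ 26.3 kPa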